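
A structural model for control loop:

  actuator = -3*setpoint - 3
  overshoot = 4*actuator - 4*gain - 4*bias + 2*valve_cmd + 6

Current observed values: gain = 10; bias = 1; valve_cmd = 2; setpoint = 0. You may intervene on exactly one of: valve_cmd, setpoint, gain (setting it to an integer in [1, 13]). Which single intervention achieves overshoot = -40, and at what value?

set valve_cmd = 5

Intervening on valve_cmd: with other inputs at their observed values, overshoot = 2*valve_cmd - 50. Solving for -40 gives valve_cmd = 5, within [1, 13].
Intervening on setpoint: overshoot = -12*setpoint - 46. Reaching -40 requires setpoint = -1/2, not an integer.
Intervening on gain: overshoot = -4*gain - 6. Reaching -40 requires gain = 17/2, not an integer.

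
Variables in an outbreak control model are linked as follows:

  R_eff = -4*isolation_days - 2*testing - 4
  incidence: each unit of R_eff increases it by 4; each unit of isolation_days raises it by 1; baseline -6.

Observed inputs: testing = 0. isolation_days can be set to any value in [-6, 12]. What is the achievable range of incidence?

Substituting into the R_eff equation gives R_eff = -4*isolation_days - 4.
Substituting into the incidence equation gives incidence = -15*isolation_days - 22.
Linear in isolation_days, so extremes are at the endpoints: isolation_days = -6 gives incidence = 68; isolation_days = 12 gives incidence = -202.

-202 to 68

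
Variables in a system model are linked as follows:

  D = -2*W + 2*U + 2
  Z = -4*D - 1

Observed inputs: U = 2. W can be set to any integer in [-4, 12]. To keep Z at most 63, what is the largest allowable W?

W = 11

Substituting into the D equation gives D = -2*W + 6.
So Z = 8*W - 25.
Require 8*W - 25 ≤ 63, so W ≤ 11.
The largest integer in [-4, 12] satisfying this is 11.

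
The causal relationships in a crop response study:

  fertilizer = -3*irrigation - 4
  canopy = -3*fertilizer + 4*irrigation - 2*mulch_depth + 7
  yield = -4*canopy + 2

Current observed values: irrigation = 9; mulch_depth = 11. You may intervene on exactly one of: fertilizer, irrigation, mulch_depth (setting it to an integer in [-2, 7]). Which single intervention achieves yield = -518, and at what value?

Intervening on fertilizer: yield = 12*fertilizer - 82. Reaching -518 requires fertilizer = -109/3, not an integer.
Intervening on irrigation: yield = -52*irrigation + 14. Reaching -518 requires irrigation = 133/13, not an integer.
Intervening on mulch_depth: with other inputs at their observed values, yield = 8*mulch_depth - 542. Solving for -518 gives mulch_depth = 3, within [-2, 7].

set mulch_depth = 3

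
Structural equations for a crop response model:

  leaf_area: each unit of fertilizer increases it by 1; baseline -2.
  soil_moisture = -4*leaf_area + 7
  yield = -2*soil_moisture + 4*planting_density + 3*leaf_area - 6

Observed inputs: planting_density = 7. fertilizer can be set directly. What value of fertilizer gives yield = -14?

Substituting into the soil_moisture equation gives soil_moisture = -4*fertilizer + 15.
So yield = 11*fertilizer - 14.
Solve 11*fertilizer - 14 = -14: fertilizer = (-14 + 14) / 11 = 0.

fertilizer = 0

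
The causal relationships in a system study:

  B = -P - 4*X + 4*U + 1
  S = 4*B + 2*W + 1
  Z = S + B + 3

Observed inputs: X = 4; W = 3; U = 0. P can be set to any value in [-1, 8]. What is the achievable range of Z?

Substituting into the B equation gives B = -P - 15.
Substituting into the S equation gives S = -4*P - 53.
So Z = -5*P - 65.
Linear in P, so extremes are at the endpoints: P = -1 gives Z = -60; P = 8 gives Z = -105.

-105 to -60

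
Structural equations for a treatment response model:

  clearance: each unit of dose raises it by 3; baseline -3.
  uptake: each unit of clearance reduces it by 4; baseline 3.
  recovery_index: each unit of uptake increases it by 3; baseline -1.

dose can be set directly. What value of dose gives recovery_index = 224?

Substituting into the uptake equation gives uptake = -12*dose + 15.
recovery_index becomes -36*dose + 44.
Solve -36*dose + 44 = 224: dose = (224 - 44) / -36 = -5.

dose = -5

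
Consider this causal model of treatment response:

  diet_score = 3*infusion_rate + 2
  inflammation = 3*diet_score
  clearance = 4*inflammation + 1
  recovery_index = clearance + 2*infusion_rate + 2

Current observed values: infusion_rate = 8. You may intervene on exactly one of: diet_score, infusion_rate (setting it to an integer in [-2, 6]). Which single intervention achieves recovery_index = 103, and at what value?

Intervening on diet_score: recovery_index = 12*diet_score + 19. Reaching 103 requires diet_score = 7, outside [-2, 6].
Intervening on infusion_rate: with other inputs at their observed values, recovery_index = 38*infusion_rate + 27. Solving for 103 gives infusion_rate = 2, within [-2, 6].

set infusion_rate = 2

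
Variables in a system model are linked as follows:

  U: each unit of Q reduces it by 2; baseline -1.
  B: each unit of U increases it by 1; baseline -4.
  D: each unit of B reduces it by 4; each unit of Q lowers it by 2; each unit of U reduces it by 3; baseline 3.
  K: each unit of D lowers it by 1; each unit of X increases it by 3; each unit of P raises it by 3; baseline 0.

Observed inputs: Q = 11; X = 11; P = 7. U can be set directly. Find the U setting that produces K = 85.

Intervening on U fixes its value directly, overriding its dependence on Q.
Substituting into the D equation gives D = -7*U - 3.
Substituting into the K equation gives K = 7*U + 57.
Solve 7*U + 57 = 85: U = (85 - 57) / 7 = 4.

U = 4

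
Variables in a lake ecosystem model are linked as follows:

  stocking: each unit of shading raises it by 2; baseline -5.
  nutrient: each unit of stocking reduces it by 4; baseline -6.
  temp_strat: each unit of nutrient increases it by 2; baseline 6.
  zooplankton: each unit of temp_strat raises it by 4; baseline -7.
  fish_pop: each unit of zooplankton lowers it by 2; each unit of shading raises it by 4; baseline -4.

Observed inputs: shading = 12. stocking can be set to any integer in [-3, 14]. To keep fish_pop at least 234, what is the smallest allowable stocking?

Intervening on stocking fixes its value directly, overriding its dependence on shading.
Substituting into the temp_strat equation gives temp_strat = -8*stocking - 6.
This gives zooplankton = -32*stocking - 31.
fish_pop becomes 64*stocking + 106.
Require 64*stocking + 106 ≥ 234, so stocking ≥ 2.
The smallest integer in [-3, 14] satisfying this is 2.

stocking = 2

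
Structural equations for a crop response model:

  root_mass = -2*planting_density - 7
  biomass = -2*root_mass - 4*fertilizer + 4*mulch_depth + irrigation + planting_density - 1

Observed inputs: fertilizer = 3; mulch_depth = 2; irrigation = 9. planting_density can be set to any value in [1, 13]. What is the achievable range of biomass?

Substituting into the biomass equation gives biomass = 5*planting_density + 18.
Linear in planting_density, so extremes are at the endpoints: planting_density = 1 gives biomass = 23; planting_density = 13 gives biomass = 83.

23 to 83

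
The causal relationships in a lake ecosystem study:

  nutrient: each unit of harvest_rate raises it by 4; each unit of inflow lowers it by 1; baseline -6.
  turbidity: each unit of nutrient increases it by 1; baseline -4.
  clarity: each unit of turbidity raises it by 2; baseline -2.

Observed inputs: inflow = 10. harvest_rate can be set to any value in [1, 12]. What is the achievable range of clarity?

-34 to 54

Substituting into the nutrient equation gives nutrient = 4*harvest_rate - 16.
turbidity becomes 4*harvest_rate - 20.
Substituting into the clarity equation gives clarity = 8*harvest_rate - 42.
Linear in harvest_rate, so extremes are at the endpoints: harvest_rate = 1 gives clarity = -34; harvest_rate = 12 gives clarity = 54.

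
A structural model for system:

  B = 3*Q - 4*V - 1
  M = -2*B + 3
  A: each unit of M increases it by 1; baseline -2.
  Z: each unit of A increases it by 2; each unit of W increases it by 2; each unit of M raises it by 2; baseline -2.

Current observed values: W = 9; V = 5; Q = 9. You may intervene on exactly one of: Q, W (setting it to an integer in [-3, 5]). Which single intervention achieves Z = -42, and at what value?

set W = 0

Intervening on Q: Z = -24*Q + 192. Reaching -42 requires Q = 39/4, not an integer.
Intervening on W: with other inputs at their observed values, Z = 2*W - 42. Solving for -42 gives W = 0, within [-3, 5].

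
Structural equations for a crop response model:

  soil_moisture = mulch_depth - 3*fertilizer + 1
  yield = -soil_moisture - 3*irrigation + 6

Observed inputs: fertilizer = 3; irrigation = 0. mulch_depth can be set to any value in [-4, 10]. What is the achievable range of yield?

4 to 18

Substituting into the soil_moisture equation gives soil_moisture = mulch_depth - 8.
yield becomes -mulch_depth + 14.
Linear in mulch_depth, so extremes are at the endpoints: mulch_depth = -4 gives yield = 18; mulch_depth = 10 gives yield = 4.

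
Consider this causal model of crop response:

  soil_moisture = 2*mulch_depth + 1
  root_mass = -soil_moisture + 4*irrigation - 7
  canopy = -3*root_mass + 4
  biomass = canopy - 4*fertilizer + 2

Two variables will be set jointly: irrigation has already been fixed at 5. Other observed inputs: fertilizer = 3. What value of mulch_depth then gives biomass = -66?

mulch_depth = -4

With irrigation held at 5:
Substituting into the root_mass equation gives root_mass = -2*mulch_depth + 12.
This gives canopy = 6*mulch_depth - 32.
Substituting into the biomass equation gives biomass = 6*mulch_depth - 42.
Solve 6*mulch_depth - 42 = -66: mulch_depth = (-66 + 42) / 6 = -4.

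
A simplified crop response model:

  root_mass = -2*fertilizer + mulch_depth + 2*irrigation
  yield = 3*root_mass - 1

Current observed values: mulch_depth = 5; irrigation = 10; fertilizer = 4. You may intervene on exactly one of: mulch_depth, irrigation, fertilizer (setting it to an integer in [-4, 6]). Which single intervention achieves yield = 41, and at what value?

set mulch_depth = 2

Intervening on mulch_depth: with other inputs at their observed values, yield = 3*mulch_depth + 35. Solving for 41 gives mulch_depth = 2, within [-4, 6].
Intervening on irrigation: yield = 6*irrigation - 10. Reaching 41 requires irrigation = 17/2, not an integer.
Intervening on fertilizer: yield = -6*fertilizer + 74. Reaching 41 requires fertilizer = 11/2, not an integer.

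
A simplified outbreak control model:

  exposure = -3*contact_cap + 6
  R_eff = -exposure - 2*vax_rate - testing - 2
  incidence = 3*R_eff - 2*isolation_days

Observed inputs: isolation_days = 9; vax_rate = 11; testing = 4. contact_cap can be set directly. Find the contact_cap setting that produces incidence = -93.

Substituting into the R_eff equation gives R_eff = 3*contact_cap - 34.
This gives incidence = 9*contact_cap - 120.
Solve 9*contact_cap - 120 = -93: contact_cap = (-93 + 120) / 9 = 3.

contact_cap = 3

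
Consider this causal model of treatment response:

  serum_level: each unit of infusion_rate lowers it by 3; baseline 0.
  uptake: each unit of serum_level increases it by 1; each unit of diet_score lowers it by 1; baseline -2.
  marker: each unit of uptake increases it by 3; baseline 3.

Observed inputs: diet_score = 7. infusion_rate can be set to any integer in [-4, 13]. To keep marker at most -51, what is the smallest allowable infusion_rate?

infusion_rate = 3

Substituting into the uptake equation gives uptake = -3*infusion_rate - 9.
So marker = -9*infusion_rate - 24.
Require -9*infusion_rate - 24 ≤ -51, so infusion_rate ≥ 3.
The smallest integer in [-4, 13] satisfying this is 3.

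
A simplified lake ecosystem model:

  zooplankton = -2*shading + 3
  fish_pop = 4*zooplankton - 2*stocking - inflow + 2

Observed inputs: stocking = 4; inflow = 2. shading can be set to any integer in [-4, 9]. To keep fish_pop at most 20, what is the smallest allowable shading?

Substituting into the fish_pop equation gives fish_pop = -8*shading + 4.
Require -8*shading + 4 ≤ 20, so shading ≥ -2.
The smallest integer in [-4, 9] satisfying this is -2.

shading = -2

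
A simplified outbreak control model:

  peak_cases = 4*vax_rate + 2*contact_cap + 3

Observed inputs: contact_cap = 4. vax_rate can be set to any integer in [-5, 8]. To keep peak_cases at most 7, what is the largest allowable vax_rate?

vax_rate = -1

Substituting into the peak_cases equation gives peak_cases = 4*vax_rate + 11.
Require 4*vax_rate + 11 ≤ 7, so vax_rate ≤ -1.
The largest integer in [-5, 8] satisfying this is -1.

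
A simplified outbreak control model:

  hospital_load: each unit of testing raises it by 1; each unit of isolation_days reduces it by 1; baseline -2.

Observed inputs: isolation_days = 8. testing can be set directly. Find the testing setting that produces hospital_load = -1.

Substituting into the hospital_load equation gives hospital_load = testing - 10.
Solve testing - 10 = -1: testing = (-1 + 10) / 1 = 9.

testing = 9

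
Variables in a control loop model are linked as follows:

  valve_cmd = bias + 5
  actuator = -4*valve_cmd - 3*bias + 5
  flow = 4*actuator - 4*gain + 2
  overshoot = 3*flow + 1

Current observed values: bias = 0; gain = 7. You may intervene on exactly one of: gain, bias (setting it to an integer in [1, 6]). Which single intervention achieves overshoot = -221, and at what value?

set gain = 4

Intervening on gain: with other inputs at their observed values, overshoot = -12*gain - 173. Solving for -221 gives gain = 4, within [1, 6].
Intervening on bias: overshoot = -84*bias - 257. Reaching -221 requires bias = -3/7, not an integer.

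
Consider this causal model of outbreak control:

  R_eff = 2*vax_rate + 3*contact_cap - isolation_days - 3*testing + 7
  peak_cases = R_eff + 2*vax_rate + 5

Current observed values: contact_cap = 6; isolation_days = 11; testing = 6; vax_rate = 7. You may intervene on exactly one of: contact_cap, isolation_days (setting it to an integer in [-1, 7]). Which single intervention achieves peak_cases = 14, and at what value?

Intervening on contact_cap: with other inputs at their observed values, peak_cases = 3*contact_cap + 11. Solving for 14 gives contact_cap = 1, within [-1, 7].
Intervening on isolation_days: peak_cases = -isolation_days + 40. Reaching 14 requires isolation_days = 26, outside [-1, 7].

set contact_cap = 1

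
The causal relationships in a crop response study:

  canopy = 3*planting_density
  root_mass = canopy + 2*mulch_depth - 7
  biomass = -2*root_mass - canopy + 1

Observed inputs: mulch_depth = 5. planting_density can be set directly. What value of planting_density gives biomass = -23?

planting_density = 2

Substituting into the root_mass equation gives root_mass = 3*planting_density + 3.
This gives biomass = -9*planting_density - 5.
Solve -9*planting_density - 5 = -23: planting_density = (-23 + 5) / -9 = 2.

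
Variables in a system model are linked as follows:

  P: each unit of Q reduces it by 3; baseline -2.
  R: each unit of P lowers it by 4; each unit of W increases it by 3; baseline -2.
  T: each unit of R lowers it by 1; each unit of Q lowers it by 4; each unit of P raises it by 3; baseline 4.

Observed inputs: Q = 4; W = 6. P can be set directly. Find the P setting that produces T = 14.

Intervening on P fixes its value directly, overriding its dependence on Q.
Substituting into the R equation gives R = -4*P + 16.
Substituting into the T equation gives T = 7*P - 28.
Solve 7*P - 28 = 14: P = (14 + 28) / 7 = 6.

P = 6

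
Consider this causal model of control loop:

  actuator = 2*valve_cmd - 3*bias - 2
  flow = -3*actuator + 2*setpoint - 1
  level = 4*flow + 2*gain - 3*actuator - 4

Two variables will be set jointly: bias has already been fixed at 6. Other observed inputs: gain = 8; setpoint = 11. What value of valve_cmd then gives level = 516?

valve_cmd = -4

With bias held at 6:
Substituting into the actuator equation gives actuator = 2*valve_cmd - 20.
This gives flow = -6*valve_cmd + 81.
Substituting into the level equation gives level = -30*valve_cmd + 396.
Solve -30*valve_cmd + 396 = 516: valve_cmd = (516 - 396) / -30 = -4.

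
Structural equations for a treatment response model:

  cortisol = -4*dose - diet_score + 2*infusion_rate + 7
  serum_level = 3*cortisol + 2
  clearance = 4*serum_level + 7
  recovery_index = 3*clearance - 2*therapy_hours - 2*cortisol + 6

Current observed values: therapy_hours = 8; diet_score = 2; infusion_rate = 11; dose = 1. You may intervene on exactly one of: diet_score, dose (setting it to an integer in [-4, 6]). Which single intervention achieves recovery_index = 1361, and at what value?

set dose = -3

Intervening on diet_score: recovery_index = -34*diet_score + 885. Reaching 1361 requires diet_score = -14, outside [-4, 6].
Intervening on dose: with other inputs at their observed values, recovery_index = -136*dose + 953. Solving for 1361 gives dose = -3, within [-4, 6].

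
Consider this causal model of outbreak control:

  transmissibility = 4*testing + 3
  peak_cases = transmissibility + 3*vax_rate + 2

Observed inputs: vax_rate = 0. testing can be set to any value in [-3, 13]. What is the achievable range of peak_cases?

Substituting into the peak_cases equation gives peak_cases = 4*testing + 5.
Linear in testing, so extremes are at the endpoints: testing = -3 gives peak_cases = -7; testing = 13 gives peak_cases = 57.

-7 to 57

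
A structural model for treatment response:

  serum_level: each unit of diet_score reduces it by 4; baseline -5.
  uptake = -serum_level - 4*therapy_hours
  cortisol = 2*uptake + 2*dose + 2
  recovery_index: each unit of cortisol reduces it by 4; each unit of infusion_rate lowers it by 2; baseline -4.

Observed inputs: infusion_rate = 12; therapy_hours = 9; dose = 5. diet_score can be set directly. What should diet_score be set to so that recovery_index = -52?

diet_score = 7

Substituting into the uptake equation gives uptake = 4*diet_score - 31.
Substituting into the cortisol equation gives cortisol = 8*diet_score - 50.
Substituting into the recovery_index equation gives recovery_index = -32*diet_score + 172.
Solve -32*diet_score + 172 = -52: diet_score = (-52 - 172) / -32 = 7.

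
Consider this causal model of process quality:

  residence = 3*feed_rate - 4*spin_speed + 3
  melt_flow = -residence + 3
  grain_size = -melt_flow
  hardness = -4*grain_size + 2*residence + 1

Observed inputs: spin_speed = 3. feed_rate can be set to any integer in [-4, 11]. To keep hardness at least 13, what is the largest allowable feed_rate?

Substituting into the residence equation gives residence = 3*feed_rate - 9.
Substituting into the melt_flow equation gives melt_flow = -3*feed_rate + 12.
Substituting into the grain_size equation gives grain_size = 3*feed_rate - 12.
This gives hardness = -6*feed_rate + 31.
Require -6*feed_rate + 31 ≥ 13, so feed_rate ≤ 3.
The largest integer in [-4, 11] satisfying this is 3.

feed_rate = 3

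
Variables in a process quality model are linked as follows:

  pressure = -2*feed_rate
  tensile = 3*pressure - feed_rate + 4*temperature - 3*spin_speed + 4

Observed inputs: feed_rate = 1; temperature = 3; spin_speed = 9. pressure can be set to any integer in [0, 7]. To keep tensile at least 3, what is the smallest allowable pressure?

Intervening on pressure fixes its value directly, overriding its dependence on feed_rate.
Substituting into the tensile equation gives tensile = 3*pressure - 12.
Require 3*pressure - 12 ≥ 3, so pressure ≥ 5.
The smallest integer in [0, 7] satisfying this is 5.

pressure = 5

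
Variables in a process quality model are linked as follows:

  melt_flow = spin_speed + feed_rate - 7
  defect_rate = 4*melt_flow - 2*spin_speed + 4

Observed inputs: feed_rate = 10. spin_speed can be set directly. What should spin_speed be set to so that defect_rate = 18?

spin_speed = 1

Substituting into the melt_flow equation gives melt_flow = spin_speed + 3.
Substituting into the defect_rate equation gives defect_rate = 2*spin_speed + 16.
Solve 2*spin_speed + 16 = 18: spin_speed = (18 - 16) / 2 = 1.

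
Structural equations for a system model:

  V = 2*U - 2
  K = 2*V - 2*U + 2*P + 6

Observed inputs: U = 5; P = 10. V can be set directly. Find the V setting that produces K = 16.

V = 0

Intervening on V fixes its value directly, overriding its dependence on U.
Substituting into the K equation gives K = 2*V + 16.
Solve 2*V + 16 = 16: V = (16 - 16) / 2 = 0.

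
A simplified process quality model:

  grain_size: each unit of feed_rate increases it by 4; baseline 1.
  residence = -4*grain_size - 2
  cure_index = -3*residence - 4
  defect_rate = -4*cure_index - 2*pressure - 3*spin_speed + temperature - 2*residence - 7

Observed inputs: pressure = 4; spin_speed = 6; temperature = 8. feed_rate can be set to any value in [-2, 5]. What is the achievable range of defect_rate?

Substituting into the residence equation gives residence = -16*feed_rate - 6.
cure_index becomes 48*feed_rate + 14.
Substituting into the defect_rate equation gives defect_rate = -160*feed_rate - 69.
Linear in feed_rate, so extremes are at the endpoints: feed_rate = -2 gives defect_rate = 251; feed_rate = 5 gives defect_rate = -869.

-869 to 251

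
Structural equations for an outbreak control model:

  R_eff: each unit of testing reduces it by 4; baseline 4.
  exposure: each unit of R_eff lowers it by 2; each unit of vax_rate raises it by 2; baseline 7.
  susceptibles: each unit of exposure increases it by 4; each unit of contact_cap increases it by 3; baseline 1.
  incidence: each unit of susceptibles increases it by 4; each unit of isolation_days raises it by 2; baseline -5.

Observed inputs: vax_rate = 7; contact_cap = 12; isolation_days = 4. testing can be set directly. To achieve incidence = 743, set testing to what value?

testing = 3

Substituting into the exposure equation gives exposure = 8*testing + 13.
susceptibles becomes 32*testing + 89.
So incidence = 128*testing + 359.
Solve 128*testing + 359 = 743: testing = (743 - 359) / 128 = 3.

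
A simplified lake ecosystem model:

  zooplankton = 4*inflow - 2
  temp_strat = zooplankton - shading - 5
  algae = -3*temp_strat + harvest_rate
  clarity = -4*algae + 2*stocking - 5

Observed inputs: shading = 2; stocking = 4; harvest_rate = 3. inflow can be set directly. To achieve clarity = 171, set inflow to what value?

Substituting into the temp_strat equation gives temp_strat = 4*inflow - 9.
Substituting into the algae equation gives algae = -12*inflow + 30.
Substituting into the clarity equation gives clarity = 48*inflow - 117.
Solve 48*inflow - 117 = 171: inflow = (171 + 117) / 48 = 6.

inflow = 6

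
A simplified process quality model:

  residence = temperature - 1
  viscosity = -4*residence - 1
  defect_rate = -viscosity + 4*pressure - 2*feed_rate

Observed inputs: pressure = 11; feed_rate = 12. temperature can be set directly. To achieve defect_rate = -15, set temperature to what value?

temperature = -8

Substituting into the viscosity equation gives viscosity = -4*temperature + 3.
Substituting into the defect_rate equation gives defect_rate = 4*temperature + 17.
Solve 4*temperature + 17 = -15: temperature = (-15 - 17) / 4 = -8.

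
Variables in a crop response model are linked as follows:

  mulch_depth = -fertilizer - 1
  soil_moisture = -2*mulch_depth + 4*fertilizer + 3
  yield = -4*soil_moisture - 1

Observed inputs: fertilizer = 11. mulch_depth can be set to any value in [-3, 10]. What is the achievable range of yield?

-213 to -109

Intervening on mulch_depth fixes its value directly, overriding its dependence on fertilizer.
Substituting into the soil_moisture equation gives soil_moisture = -2*mulch_depth + 47.
Substituting into the yield equation gives yield = 8*mulch_depth - 189.
Linear in mulch_depth, so extremes are at the endpoints: mulch_depth = -3 gives yield = -213; mulch_depth = 10 gives yield = -109.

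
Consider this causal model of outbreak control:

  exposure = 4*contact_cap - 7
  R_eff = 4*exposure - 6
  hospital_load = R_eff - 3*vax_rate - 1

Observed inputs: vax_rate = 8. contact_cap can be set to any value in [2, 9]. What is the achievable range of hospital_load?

Substituting into the R_eff equation gives R_eff = 16*contact_cap - 34.
hospital_load becomes 16*contact_cap - 59.
Linear in contact_cap, so extremes are at the endpoints: contact_cap = 2 gives hospital_load = -27; contact_cap = 9 gives hospital_load = 85.

-27 to 85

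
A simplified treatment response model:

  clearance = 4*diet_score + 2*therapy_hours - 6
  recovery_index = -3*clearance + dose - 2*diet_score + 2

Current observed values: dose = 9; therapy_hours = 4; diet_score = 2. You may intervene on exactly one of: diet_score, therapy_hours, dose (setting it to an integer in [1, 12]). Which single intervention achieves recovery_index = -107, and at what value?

Intervening on diet_score: with other inputs at their observed values, recovery_index = -14*diet_score + 5. Solving for -107 gives diet_score = 8, within [1, 12].
Intervening on therapy_hours: recovery_index = -6*therapy_hours + 1. Reaching -107 requires therapy_hours = 18, outside [1, 12].
Intervening on dose: recovery_index = dose - 32. Reaching -107 requires dose = -75, outside [1, 12].

set diet_score = 8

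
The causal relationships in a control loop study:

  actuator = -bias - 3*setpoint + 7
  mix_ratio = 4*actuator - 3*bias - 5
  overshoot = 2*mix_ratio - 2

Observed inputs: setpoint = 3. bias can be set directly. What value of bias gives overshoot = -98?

bias = 5

Substituting into the actuator equation gives actuator = -bias - 2.
This gives mix_ratio = -7*bias - 13.
Substituting into the overshoot equation gives overshoot = -14*bias - 28.
Solve -14*bias - 28 = -98: bias = (-98 + 28) / -14 = 5.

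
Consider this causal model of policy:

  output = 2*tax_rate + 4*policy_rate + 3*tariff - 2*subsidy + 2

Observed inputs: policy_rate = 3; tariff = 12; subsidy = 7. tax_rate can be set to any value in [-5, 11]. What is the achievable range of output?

Substituting into the output equation gives output = 2*tax_rate + 36.
Linear in tax_rate, so extremes are at the endpoints: tax_rate = -5 gives output = 26; tax_rate = 11 gives output = 58.

26 to 58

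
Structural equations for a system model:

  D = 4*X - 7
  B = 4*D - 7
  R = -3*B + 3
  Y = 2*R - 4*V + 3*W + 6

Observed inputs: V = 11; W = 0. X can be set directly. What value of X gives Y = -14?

Substituting into the B equation gives B = 16*X - 35.
R becomes -48*X + 108.
Substituting into the Y equation gives Y = -96*X + 178.
Solve -96*X + 178 = -14: X = (-14 - 178) / -96 = 2.

X = 2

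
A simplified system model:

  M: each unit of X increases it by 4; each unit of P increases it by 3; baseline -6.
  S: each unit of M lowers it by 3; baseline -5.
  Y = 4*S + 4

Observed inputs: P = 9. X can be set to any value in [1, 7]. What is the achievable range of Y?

-604 to -316

Substituting into the M equation gives M = 4*X + 21.
Substituting into the S equation gives S = -12*X - 68.
Y becomes -48*X - 268.
Linear in X, so extremes are at the endpoints: X = 1 gives Y = -316; X = 7 gives Y = -604.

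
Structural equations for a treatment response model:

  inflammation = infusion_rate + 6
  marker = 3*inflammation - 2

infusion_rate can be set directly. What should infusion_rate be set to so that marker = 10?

infusion_rate = -2

Substituting into the marker equation gives marker = 3*infusion_rate + 16.
Solve 3*infusion_rate + 16 = 10: infusion_rate = (10 - 16) / 3 = -2.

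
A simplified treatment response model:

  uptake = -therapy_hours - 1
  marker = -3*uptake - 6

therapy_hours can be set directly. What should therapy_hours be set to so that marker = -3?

therapy_hours = 0

Substituting into the marker equation gives marker = 3*therapy_hours - 3.
Solve 3*therapy_hours - 3 = -3: therapy_hours = (-3 + 3) / 3 = 0.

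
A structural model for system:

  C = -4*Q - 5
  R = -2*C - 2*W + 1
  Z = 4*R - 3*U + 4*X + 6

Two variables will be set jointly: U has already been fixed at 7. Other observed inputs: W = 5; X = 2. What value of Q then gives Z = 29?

Q = 1

With U held at 7:
Substituting into the R equation gives R = 8*Q + 1.
Z becomes 32*Q - 3.
Solve 32*Q - 3 = 29: Q = (29 + 3) / 32 = 1.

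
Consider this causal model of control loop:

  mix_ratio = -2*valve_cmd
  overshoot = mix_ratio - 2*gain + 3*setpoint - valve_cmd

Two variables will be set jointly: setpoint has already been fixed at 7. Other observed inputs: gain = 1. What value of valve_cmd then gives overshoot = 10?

valve_cmd = 3

With setpoint held at 7:
Substituting into the overshoot equation gives overshoot = -3*valve_cmd + 19.
Solve -3*valve_cmd + 19 = 10: valve_cmd = (10 - 19) / -3 = 3.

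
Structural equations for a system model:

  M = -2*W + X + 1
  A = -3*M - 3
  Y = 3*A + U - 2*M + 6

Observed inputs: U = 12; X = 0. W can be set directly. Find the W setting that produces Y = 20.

Substituting into the M equation gives M = -2*W + 1.
Substituting into the A equation gives A = 6*W - 6.
Substituting into the Y equation gives Y = 22*W - 2.
Solve 22*W - 2 = 20: W = (20 + 2) / 22 = 1.

W = 1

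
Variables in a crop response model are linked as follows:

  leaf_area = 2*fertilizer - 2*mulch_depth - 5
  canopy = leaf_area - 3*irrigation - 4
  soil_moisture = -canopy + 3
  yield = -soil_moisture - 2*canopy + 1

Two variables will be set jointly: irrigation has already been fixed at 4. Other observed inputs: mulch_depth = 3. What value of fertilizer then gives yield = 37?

fertilizer = -6

With irrigation held at 4:
Substituting into the leaf_area equation gives leaf_area = 2*fertilizer - 11.
This gives canopy = 2*fertilizer - 27.
Substituting into the soil_moisture equation gives soil_moisture = -2*fertilizer + 30.
Substituting into the yield equation gives yield = -2*fertilizer + 25.
Solve -2*fertilizer + 25 = 37: fertilizer = (37 - 25) / -2 = -6.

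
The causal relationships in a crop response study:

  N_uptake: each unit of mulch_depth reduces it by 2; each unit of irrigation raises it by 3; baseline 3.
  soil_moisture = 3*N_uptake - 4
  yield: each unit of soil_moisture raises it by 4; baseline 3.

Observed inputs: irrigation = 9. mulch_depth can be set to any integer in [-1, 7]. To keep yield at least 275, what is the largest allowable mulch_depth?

mulch_depth = 3

Substituting into the N_uptake equation gives N_uptake = -2*mulch_depth + 30.
Substituting into the soil_moisture equation gives soil_moisture = -6*mulch_depth + 86.
So yield = -24*mulch_depth + 347.
Require -24*mulch_depth + 347 ≥ 275, so mulch_depth ≤ 3.
The largest integer in [-1, 7] satisfying this is 3.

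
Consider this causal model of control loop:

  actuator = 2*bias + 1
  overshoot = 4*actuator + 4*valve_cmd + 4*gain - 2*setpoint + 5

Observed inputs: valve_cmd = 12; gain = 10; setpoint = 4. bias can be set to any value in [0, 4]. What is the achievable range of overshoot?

Substituting into the overshoot equation gives overshoot = 8*bias + 89.
Linear in bias, so extremes are at the endpoints: bias = 0 gives overshoot = 89; bias = 4 gives overshoot = 121.

89 to 121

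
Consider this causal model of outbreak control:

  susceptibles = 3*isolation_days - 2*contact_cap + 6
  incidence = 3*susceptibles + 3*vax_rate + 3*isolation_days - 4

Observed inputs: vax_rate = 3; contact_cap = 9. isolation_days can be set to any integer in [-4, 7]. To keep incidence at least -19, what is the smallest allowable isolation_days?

isolation_days = 1

Substituting into the susceptibles equation gives susceptibles = 3*isolation_days - 12.
So incidence = 12*isolation_days - 31.
Require 12*isolation_days - 31 ≥ -19, so isolation_days ≥ 1.
The smallest integer in [-4, 7] satisfying this is 1.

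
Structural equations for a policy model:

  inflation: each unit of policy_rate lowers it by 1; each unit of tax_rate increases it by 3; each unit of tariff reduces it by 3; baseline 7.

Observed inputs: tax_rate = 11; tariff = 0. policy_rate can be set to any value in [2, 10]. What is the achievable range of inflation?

Substituting into the inflation equation gives inflation = -policy_rate + 40.
Linear in policy_rate, so extremes are at the endpoints: policy_rate = 2 gives inflation = 38; policy_rate = 10 gives inflation = 30.

30 to 38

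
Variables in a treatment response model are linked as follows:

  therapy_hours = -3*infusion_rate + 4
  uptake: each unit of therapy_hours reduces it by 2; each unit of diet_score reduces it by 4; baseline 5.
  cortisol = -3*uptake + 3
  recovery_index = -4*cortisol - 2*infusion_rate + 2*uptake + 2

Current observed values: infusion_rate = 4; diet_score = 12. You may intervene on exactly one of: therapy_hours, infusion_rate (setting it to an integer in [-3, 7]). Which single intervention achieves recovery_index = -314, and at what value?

Intervening on therapy_hours: recovery_index = -28*therapy_hours - 620. Reaching -314 requires therapy_hours = -153/14, not an integer.
Intervening on infusion_rate: with other inputs at their observed values, recovery_index = 82*infusion_rate - 724. Solving for -314 gives infusion_rate = 5, within [-3, 7].

set infusion_rate = 5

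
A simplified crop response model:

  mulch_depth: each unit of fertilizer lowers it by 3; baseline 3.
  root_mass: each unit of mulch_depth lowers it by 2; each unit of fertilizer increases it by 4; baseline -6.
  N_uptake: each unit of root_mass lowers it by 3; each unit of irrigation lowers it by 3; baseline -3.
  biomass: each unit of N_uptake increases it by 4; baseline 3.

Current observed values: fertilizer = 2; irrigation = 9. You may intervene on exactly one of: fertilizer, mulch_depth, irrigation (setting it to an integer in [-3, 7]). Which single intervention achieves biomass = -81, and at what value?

set irrigation = -2

Intervening on fertilizer: biomass = -120*fertilizer + 27. Reaching -81 requires fertilizer = 9/10, not an integer.
Intervening on mulch_depth: biomass = 24*mulch_depth - 141. Reaching -81 requires mulch_depth = 5/2, not an integer.
Intervening on irrigation: with other inputs at their observed values, biomass = -12*irrigation - 105. Solving for -81 gives irrigation = -2, within [-3, 7].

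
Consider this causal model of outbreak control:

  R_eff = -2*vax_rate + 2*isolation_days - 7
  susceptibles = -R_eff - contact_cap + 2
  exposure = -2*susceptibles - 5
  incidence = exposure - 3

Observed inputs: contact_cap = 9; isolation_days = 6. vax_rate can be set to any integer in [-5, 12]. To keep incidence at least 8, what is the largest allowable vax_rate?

Substituting into the R_eff equation gives R_eff = -2*vax_rate + 5.
Substituting into the susceptibles equation gives susceptibles = 2*vax_rate - 12.
Substituting into the exposure equation gives exposure = -4*vax_rate + 19.
incidence becomes -4*vax_rate + 16.
Require -4*vax_rate + 16 ≥ 8, so vax_rate ≤ 2.
The largest integer in [-5, 12] satisfying this is 2.

vax_rate = 2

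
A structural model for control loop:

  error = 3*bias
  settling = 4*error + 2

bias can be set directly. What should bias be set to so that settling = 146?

bias = 12

Substituting into the settling equation gives settling = 12*bias + 2.
Solve 12*bias + 2 = 146: bias = (146 - 2) / 12 = 12.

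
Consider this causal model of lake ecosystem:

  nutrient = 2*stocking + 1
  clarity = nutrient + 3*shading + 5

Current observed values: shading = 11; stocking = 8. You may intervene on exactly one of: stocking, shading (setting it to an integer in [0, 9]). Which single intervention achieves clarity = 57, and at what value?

set stocking = 9

Intervening on stocking: with other inputs at their observed values, clarity = 2*stocking + 39. Solving for 57 gives stocking = 9, within [0, 9].
Intervening on shading: clarity = 3*shading + 22. Reaching 57 requires shading = 35/3, not an integer.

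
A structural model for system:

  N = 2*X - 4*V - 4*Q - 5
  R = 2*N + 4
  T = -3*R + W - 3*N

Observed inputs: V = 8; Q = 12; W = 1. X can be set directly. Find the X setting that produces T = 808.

Substituting into the N equation gives N = 2*X - 85.
Substituting into the R equation gives R = 4*X - 166.
This gives T = -18*X + 754.
Solve -18*X + 754 = 808: X = (808 - 754) / -18 = -3.

X = -3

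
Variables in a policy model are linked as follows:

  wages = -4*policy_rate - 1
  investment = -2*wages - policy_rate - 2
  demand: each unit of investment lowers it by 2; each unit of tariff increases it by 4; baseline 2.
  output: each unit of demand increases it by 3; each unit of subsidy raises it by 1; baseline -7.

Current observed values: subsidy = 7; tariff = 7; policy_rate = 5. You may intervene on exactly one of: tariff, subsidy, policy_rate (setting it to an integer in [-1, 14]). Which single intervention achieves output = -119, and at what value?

set subsidy = 8

Intervening on tariff: output = 12*tariff - 204. Reaching -119 requires tariff = 85/12, not an integer.
Intervening on subsidy: with other inputs at their observed values, output = subsidy - 127. Solving for -119 gives subsidy = 8, within [-1, 14].
Intervening on policy_rate: output = -42*policy_rate + 90. Reaching -119 requires policy_rate = 209/42, not an integer.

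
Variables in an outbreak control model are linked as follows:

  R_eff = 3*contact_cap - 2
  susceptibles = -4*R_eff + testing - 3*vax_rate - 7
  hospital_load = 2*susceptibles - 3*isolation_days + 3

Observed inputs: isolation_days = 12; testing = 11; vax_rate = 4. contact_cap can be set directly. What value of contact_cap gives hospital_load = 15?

Substituting into the susceptibles equation gives susceptibles = -12*contact_cap.
So hospital_load = -24*contact_cap - 33.
Solve -24*contact_cap - 33 = 15: contact_cap = (15 + 33) / -24 = -2.

contact_cap = -2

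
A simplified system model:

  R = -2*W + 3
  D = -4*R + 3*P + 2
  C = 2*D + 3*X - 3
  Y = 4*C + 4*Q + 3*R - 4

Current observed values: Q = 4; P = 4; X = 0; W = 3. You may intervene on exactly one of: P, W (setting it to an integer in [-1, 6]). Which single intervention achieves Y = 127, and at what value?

set P = 1

Intervening on P: with other inputs at their observed values, Y = 24*P + 103. Solving for 127 gives P = 1, within [-1, 6].
Intervening on W: Y = 58*W + 25. Reaching 127 requires W = 51/29, not an integer.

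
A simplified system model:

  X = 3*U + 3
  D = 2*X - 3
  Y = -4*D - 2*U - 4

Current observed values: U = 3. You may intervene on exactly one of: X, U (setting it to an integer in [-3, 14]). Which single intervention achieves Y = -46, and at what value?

set X = 6

Intervening on X: with other inputs at their observed values, Y = -8*X + 2. Solving for -46 gives X = 6, within [-3, 14].
Intervening on U: Y = -26*U - 16. Reaching -46 requires U = 15/13, not an integer.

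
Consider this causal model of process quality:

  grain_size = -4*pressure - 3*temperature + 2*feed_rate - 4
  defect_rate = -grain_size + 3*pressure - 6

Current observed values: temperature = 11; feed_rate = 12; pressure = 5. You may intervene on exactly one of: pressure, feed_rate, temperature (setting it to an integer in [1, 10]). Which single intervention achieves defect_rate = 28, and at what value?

Intervening on pressure: with other inputs at their observed values, defect_rate = 7*pressure + 7. Solving for 28 gives pressure = 3, within [1, 10].
Intervening on feed_rate: defect_rate = -2*feed_rate + 66. Reaching 28 requires feed_rate = 19, outside [1, 10].
Intervening on temperature: defect_rate = 3*temperature + 9. Reaching 28 requires temperature = 19/3, not an integer.

set pressure = 3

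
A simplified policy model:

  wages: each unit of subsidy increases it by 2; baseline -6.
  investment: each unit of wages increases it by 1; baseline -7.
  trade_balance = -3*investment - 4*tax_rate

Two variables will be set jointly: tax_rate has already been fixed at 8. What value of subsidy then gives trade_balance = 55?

With tax_rate held at 8:
Substituting into the investment equation gives investment = 2*subsidy - 13.
Substituting into the trade_balance equation gives trade_balance = -6*subsidy + 7.
Solve -6*subsidy + 7 = 55: subsidy = (55 - 7) / -6 = -8.

subsidy = -8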